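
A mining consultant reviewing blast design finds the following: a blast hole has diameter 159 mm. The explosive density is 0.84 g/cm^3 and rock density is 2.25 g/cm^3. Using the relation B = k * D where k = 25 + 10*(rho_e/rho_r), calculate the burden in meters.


First, compute k:
rho_e / rho_r = 0.84 / 2.25 = 0.3733333333
k = 25 + 10 * 0.3733333333 = 28.73333333
Then, compute burden:
B = k * D / 1000 = 28.73333333 * 159 / 1000
= 4568.6 / 1000
= 4.5686 m

4.5686 m


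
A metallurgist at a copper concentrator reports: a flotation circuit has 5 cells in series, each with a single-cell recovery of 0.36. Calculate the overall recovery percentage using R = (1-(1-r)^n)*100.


Complement of single-cell recovery:
1 - r = 1 - 0.36 = 0.64
Raise to power n:
(1 - r)^5 = 0.64^5 = 0.1073741824
Overall recovery:
R = (1 - 0.1073741824) * 100
= 89.2626%

89.2626%


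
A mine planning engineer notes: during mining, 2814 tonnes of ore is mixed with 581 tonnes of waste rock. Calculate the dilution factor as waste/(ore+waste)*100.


Total material = ore + waste
= 2814 + 581 = 3395 tonnes
Dilution = waste / total * 100
= 581 / 3395 * 100
= 0.1711340206 * 100
= 17.1134%

17.1134%


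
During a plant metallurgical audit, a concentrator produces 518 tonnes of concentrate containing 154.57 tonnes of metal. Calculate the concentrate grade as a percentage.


Grade = (metal in concentrate / concentrate mass) * 100
= (154.57 / 518) * 100
= 0.2983976834 * 100
= 29.8398%

29.8398%


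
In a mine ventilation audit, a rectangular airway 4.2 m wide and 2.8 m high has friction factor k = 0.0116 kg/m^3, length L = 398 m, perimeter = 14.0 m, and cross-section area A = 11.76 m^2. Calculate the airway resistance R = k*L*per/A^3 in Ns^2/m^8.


Compute the numerator:
k * L * per = 0.0116 * 398 * 14.0
= 64.6352
Compute the denominator:
A^3 = 11.76^3 = 1626.379776
Resistance:
R = 64.6352 / 1626.379776
= 0.0397 Ns^2/m^8

0.0397 Ns^2/m^8


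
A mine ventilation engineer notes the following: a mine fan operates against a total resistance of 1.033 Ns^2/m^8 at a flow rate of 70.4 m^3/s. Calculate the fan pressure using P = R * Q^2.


Compute Q^2:
Q^2 = 70.4^2 = 4956.16
Compute pressure:
P = R * Q^2 = 1.033 * 4956.16
= 5119.7133 Pa

5119.7133 Pa


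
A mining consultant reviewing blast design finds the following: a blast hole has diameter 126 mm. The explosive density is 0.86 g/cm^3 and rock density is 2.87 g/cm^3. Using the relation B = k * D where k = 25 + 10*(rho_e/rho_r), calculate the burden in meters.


First, compute k:
rho_e / rho_r = 0.86 / 2.87 = 0.2996515679
k = 25 + 10 * 0.2996515679 = 27.99651568
Then, compute burden:
B = k * D / 1000 = 27.99651568 * 126 / 1000
= 3527.560976 / 1000
= 3.5276 m

3.5276 m


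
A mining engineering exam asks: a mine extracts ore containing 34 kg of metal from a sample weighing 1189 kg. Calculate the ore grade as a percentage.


2.8595%

Ore grade = (metal mass / ore mass) * 100
= (34 / 1189) * 100
= 0.02859545837 * 100
= 2.8595%


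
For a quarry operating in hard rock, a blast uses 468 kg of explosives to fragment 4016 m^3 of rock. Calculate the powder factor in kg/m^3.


0.1165 kg/m^3

Powder factor = explosive mass / rock volume
= 468 / 4016
= 0.1165 kg/m^3


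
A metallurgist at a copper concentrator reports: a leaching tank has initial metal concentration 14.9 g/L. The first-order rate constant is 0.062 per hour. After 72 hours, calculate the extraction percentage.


Compute the exponent:
-k * t = -0.062 * 72 = -4.464
Remaining concentration:
C = 14.9 * exp(-4.464)
= 14.9 * 0.01151620621
= 0.1715914725 g/L
Extracted = 14.9 - 0.1715914725 = 14.72840853 g/L
Extraction % = 14.72840853 / 14.9 * 100
= 98.8484%

98.8484%


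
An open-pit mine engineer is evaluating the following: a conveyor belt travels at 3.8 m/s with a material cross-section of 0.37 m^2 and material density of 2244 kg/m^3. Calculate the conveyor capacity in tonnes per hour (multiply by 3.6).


Volumetric flow = speed * area
= 3.8 * 0.37 = 1.406 m^3/s
Mass flow = volumetric * density
= 1.406 * 2244 = 3155.064 kg/s
Convert to t/h: multiply by 3.6
Capacity = 3155.064 * 3.6
= 11358.2304 t/h

11358.2304 t/h


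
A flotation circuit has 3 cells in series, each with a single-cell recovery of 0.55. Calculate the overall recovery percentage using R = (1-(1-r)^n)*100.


Complement of single-cell recovery:
1 - r = 1 - 0.55 = 0.45
Raise to power n:
(1 - r)^3 = 0.45^3 = 0.091125
Overall recovery:
R = (1 - 0.091125) * 100
= 90.8875%

90.8875%


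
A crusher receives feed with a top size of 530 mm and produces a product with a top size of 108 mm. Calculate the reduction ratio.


Reduction ratio = feed size / product size
= 530 / 108
= 4.9074

4.9074


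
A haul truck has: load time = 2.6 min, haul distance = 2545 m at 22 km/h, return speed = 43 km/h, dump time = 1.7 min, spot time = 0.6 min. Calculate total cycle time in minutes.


Convert haul speed to m/min: 22 * 1000/60 = 366.6666667 m/min
Haul time = 2545 / 366.6666667 = 6.940909091 min
Convert return speed to m/min: 43 * 1000/60 = 716.6666667 m/min
Return time = 2545 / 716.6666667 = 3.551162791 min
Total cycle time:
= 2.6 + 6.940909091 + 1.7 + 3.551162791 + 0.6
= 15.3921 min

15.3921 min


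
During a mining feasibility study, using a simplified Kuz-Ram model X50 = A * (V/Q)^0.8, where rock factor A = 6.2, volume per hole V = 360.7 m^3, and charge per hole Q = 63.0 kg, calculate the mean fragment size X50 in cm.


25.0401 cm

Compute V/Q:
V/Q = 360.7 / 63.0 = 5.725396825
Raise to the power 0.8:
(V/Q)^0.8 = 5.725396825^0.8 = 4.038726782
Multiply by A:
X50 = 6.2 * 4.038726782
= 25.0401 cm


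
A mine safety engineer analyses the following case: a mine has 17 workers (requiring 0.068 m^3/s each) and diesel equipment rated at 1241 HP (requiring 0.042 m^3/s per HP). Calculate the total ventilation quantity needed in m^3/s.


Airflow for workers:
Q_people = 17 * 0.068 = 1.156 m^3/s
Airflow for diesel equipment:
Q_diesel = 1241 * 0.042 = 52.122 m^3/s
Total ventilation:
Q_total = 1.156 + 52.122
= 53.278 m^3/s

53.278 m^3/s


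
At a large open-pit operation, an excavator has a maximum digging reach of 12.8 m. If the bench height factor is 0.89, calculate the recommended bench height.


11.392 m

Bench height = reach * factor
= 12.8 * 0.89
= 11.392 m


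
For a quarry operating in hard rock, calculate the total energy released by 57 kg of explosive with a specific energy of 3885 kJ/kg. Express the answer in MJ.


Energy = mass * specific_energy / 1000
= 57 * 3885 / 1000
= 221445 / 1000
= 221.445 MJ

221.445 MJ


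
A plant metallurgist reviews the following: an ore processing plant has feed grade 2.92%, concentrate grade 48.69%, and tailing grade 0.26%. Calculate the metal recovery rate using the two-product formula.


Using the two-product formula:
R = 100 * c * (f - t) / (f * (c - t))
Numerator = 100 * 48.69 * (2.92 - 0.26)
= 100 * 48.69 * 2.66
= 12951.54
Denominator = 2.92 * (48.69 - 0.26)
= 2.92 * 48.43
= 141.4156
R = 12951.54 / 141.4156
= 91.5849%

91.5849%


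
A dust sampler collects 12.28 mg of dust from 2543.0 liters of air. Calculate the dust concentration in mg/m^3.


Convert liters to m^3: 1 m^3 = 1000 L
Concentration = mass / volume * 1000
= 12.28 / 2543.0 * 1000
= 0.004828942194 * 1000
= 4.8289 mg/m^3

4.8289 mg/m^3


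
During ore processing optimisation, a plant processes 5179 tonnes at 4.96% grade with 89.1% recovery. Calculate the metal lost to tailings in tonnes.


Total metal in feed:
= 5179 * 4.96 / 100 = 256.8784 tonnes
Metal recovered:
= 256.8784 * 89.1 / 100 = 228.8786544 tonnes
Metal lost to tailings:
= 256.8784 - 228.8786544
= 27.9997 tonnes

27.9997 tonnes


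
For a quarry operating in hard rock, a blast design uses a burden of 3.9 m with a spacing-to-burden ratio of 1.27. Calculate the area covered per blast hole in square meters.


19.3167 m^2

First, find the spacing:
Spacing = burden * ratio = 3.9 * 1.27
= 4.953 m
Then, calculate the area:
Area = burden * spacing = 3.9 * 4.953
= 19.3167 m^2


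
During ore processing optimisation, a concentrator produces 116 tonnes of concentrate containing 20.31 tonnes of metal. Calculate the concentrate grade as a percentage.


17.5086%

Grade = (metal in concentrate / concentrate mass) * 100
= (20.31 / 116) * 100
= 0.1750862069 * 100
= 17.5086%


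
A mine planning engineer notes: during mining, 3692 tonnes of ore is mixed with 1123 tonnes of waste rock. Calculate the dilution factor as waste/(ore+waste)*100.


Total material = ore + waste
= 3692 + 1123 = 4815 tonnes
Dilution = waste / total * 100
= 1123 / 4815 * 100
= 0.2332294912 * 100
= 23.3229%

23.3229%


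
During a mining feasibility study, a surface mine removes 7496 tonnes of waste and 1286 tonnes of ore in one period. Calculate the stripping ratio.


Stripping ratio = waste tonnage / ore tonnage
= 7496 / 1286
= 5.8289

5.8289


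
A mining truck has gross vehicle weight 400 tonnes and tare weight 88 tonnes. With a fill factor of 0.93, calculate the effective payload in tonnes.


Maximum payload = gross - tare
= 400 - 88 = 312 tonnes
Effective payload = max payload * fill factor
= 312 * 0.93
= 290.16 tonnes

290.16 tonnes


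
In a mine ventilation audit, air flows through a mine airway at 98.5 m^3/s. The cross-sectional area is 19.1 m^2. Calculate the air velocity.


5.1571 m/s

Velocity = flow rate / cross-sectional area
= 98.5 / 19.1
= 5.1571 m/s


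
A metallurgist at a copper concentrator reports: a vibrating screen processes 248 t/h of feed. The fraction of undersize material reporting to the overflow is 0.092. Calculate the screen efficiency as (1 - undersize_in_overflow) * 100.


90.8%

Screen efficiency = (1 - fraction of undersize in overflow) * 100
= (1 - 0.092) * 100
= 0.908 * 100
= 90.8%


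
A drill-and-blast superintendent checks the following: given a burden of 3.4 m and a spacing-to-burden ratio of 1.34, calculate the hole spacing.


4.556 m

Spacing = burden * ratio
= 3.4 * 1.34
= 4.556 m


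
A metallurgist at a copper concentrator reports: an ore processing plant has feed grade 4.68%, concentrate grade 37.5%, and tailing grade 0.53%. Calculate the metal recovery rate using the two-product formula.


Using the two-product formula:
R = 100 * c * (f - t) / (f * (c - t))
Numerator = 100 * 37.5 * (4.68 - 0.53)
= 100 * 37.5 * 4.15
= 15562.5
Denominator = 4.68 * (37.5 - 0.53)
= 4.68 * 36.97
= 173.0196
R = 15562.5 / 173.0196
= 89.9465%

89.9465%


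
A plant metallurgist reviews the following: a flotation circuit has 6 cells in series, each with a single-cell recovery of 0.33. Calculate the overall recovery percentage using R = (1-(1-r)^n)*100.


90.9542%

Complement of single-cell recovery:
1 - r = 1 - 0.33 = 0.67
Raise to power n:
(1 - r)^6 = 0.67^6 = 0.09045838217
Overall recovery:
R = (1 - 0.09045838217) * 100
= 90.9542%


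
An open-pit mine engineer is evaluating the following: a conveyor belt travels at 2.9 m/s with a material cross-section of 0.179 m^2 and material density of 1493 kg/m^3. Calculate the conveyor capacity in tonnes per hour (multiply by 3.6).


Volumetric flow = speed * area
= 2.9 * 0.179 = 0.5191 m^3/s
Mass flow = volumetric * density
= 0.5191 * 1493 = 775.0163 kg/s
Convert to t/h: multiply by 3.6
Capacity = 775.0163 * 3.6
= 2790.0587 t/h

2790.0587 t/h


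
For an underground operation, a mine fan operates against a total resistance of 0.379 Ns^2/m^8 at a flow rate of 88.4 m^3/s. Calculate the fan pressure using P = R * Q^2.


2961.7182 Pa

Compute Q^2:
Q^2 = 88.4^2 = 7814.56
Compute pressure:
P = R * Q^2 = 0.379 * 7814.56
= 2961.7182 Pa


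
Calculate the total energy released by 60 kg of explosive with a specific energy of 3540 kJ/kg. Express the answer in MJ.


Energy = mass * specific_energy / 1000
= 60 * 3540 / 1000
= 212400 / 1000
= 212.4 MJ

212.4 MJ


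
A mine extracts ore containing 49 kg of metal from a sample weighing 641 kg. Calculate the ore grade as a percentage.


Ore grade = (metal mass / ore mass) * 100
= (49 / 641) * 100
= 0.07644305772 * 100
= 7.6443%

7.6443%


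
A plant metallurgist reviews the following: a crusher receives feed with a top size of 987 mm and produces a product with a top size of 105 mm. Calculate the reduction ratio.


Reduction ratio = feed size / product size
= 987 / 105
= 9.4

9.4


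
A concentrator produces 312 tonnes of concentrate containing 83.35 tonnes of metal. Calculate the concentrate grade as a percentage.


Grade = (metal in concentrate / concentrate mass) * 100
= (83.35 / 312) * 100
= 0.2671474359 * 100
= 26.7147%

26.7147%


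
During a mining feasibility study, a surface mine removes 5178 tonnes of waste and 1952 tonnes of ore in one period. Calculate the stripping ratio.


Stripping ratio = waste tonnage / ore tonnage
= 5178 / 1952
= 2.6527

2.6527


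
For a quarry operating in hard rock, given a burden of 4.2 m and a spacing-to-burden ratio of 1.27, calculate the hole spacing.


5.334 m

Spacing = burden * ratio
= 4.2 * 1.27
= 5.334 m


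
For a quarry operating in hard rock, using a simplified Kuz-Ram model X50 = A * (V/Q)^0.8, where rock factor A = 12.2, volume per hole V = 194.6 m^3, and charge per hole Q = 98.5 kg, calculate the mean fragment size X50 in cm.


Compute V/Q:
V/Q = 194.6 / 98.5 = 1.975634518
Raise to the power 0.8:
(V/Q)^0.8 = 1.975634518^0.8 = 1.724111245
Multiply by A:
X50 = 12.2 * 1.724111245
= 21.0342 cm

21.0342 cm


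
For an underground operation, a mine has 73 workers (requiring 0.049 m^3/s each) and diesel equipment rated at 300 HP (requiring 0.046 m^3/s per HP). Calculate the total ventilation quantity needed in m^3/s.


17.377 m^3/s

Airflow for workers:
Q_people = 73 * 0.049 = 3.577 m^3/s
Airflow for diesel equipment:
Q_diesel = 300 * 0.046 = 13.8 m^3/s
Total ventilation:
Q_total = 3.577 + 13.8
= 17.377 m^3/s


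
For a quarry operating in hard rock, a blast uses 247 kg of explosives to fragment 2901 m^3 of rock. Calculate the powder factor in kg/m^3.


Powder factor = explosive mass / rock volume
= 247 / 2901
= 0.0851 kg/m^3

0.0851 kg/m^3


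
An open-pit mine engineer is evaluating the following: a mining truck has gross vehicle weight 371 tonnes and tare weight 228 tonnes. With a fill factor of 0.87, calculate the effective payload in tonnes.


Maximum payload = gross - tare
= 371 - 228 = 143 tonnes
Effective payload = max payload * fill factor
= 143 * 0.87
= 124.41 tonnes

124.41 tonnes


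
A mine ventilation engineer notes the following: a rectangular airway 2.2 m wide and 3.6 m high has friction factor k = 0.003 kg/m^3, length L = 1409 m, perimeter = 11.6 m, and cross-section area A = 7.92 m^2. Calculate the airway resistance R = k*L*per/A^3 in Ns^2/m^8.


Compute the numerator:
k * L * per = 0.003 * 1409 * 11.6
= 49.0332
Compute the denominator:
A^3 = 7.92^3 = 496.793088
Resistance:
R = 49.0332 / 496.793088
= 0.0987 Ns^2/m^8

0.0987 Ns^2/m^8


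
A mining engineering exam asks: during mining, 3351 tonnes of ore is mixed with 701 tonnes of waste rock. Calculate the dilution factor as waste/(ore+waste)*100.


Total material = ore + waste
= 3351 + 701 = 4052 tonnes
Dilution = waste / total * 100
= 701 / 4052 * 100
= 0.1730009872 * 100
= 17.3001%

17.3001%


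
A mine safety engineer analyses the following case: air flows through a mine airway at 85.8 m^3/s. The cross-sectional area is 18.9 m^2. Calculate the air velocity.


Velocity = flow rate / cross-sectional area
= 85.8 / 18.9
= 4.5397 m/s

4.5397 m/s


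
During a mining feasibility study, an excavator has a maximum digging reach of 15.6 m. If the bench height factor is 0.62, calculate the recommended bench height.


Bench height = reach * factor
= 15.6 * 0.62
= 9.672 m

9.672 m


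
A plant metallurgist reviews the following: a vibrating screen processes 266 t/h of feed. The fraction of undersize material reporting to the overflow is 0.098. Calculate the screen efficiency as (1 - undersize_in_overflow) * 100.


90.2%

Screen efficiency = (1 - fraction of undersize in overflow) * 100
= (1 - 0.098) * 100
= 0.902 * 100
= 90.2%


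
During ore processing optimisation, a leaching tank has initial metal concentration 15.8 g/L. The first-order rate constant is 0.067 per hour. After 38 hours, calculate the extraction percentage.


Compute the exponent:
-k * t = -0.067 * 38 = -2.546
Remaining concentration:
C = 15.8 * exp(-2.546)
= 15.8 * 0.07839461815
= 1.238634967 g/L
Extracted = 15.8 - 1.238634967 = 14.56136503 g/L
Extraction % = 14.56136503 / 15.8 * 100
= 92.1605%

92.1605%


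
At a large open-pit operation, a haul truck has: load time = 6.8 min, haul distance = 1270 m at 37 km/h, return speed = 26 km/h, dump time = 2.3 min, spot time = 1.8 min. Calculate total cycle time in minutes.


15.8902 min

Convert haul speed to m/min: 37 * 1000/60 = 616.6666667 m/min
Haul time = 1270 / 616.6666667 = 2.059459459 min
Convert return speed to m/min: 26 * 1000/60 = 433.3333333 m/min
Return time = 1270 / 433.3333333 = 2.930769231 min
Total cycle time:
= 6.8 + 2.059459459 + 2.3 + 2.930769231 + 1.8
= 15.8902 min


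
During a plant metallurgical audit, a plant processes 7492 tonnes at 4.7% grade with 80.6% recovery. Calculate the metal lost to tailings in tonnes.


68.3121 tonnes

Total metal in feed:
= 7492 * 4.7 / 100 = 352.124 tonnes
Metal recovered:
= 352.124 * 80.6 / 100 = 283.811944 tonnes
Metal lost to tailings:
= 352.124 - 283.811944
= 68.3121 tonnes


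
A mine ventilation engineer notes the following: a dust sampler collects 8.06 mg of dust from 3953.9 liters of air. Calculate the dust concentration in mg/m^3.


2.0385 mg/m^3

Convert liters to m^3: 1 m^3 = 1000 L
Concentration = mass / volume * 1000
= 8.06 / 3953.9 * 1000
= 0.002038493639 * 1000
= 2.0385 mg/m^3


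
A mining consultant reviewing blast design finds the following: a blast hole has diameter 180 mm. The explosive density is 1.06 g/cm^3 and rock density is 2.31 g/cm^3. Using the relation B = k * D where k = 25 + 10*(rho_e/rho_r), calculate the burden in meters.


5.326 m

First, compute k:
rho_e / rho_r = 1.06 / 2.31 = 0.4588744589
k = 25 + 10 * 0.4588744589 = 29.58874459
Then, compute burden:
B = k * D / 1000 = 29.58874459 * 180 / 1000
= 5325.974026 / 1000
= 5.326 m


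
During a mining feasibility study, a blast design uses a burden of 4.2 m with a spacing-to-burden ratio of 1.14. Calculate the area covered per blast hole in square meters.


20.1096 m^2

First, find the spacing:
Spacing = burden * ratio = 4.2 * 1.14
= 4.788 m
Then, calculate the area:
Area = burden * spacing = 4.2 * 4.788
= 20.1096 m^2


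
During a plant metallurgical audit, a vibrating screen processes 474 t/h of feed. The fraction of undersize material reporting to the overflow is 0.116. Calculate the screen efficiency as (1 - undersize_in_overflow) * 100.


Screen efficiency = (1 - fraction of undersize in overflow) * 100
= (1 - 0.116) * 100
= 0.884 * 100
= 88.4%

88.4%


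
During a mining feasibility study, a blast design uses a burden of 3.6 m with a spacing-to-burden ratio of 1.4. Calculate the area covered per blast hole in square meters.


First, find the spacing:
Spacing = burden * ratio = 3.6 * 1.4
= 5.04 m
Then, calculate the area:
Area = burden * spacing = 3.6 * 5.04
= 18.144 m^2

18.144 m^2


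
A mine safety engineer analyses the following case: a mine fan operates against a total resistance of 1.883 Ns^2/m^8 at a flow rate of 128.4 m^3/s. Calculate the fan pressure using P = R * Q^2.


Compute Q^2:
Q^2 = 128.4^2 = 16486.56
Compute pressure:
P = R * Q^2 = 1.883 * 16486.56
= 31044.1925 Pa

31044.1925 Pa


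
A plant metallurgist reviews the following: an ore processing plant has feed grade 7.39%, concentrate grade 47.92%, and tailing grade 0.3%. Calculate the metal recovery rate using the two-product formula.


96.5449%

Using the two-product formula:
R = 100 * c * (f - t) / (f * (c - t))
Numerator = 100 * 47.92 * (7.39 - 0.3)
= 100 * 47.92 * 7.09
= 33975.28
Denominator = 7.39 * (47.92 - 0.3)
= 7.39 * 47.62
= 351.9118
R = 33975.28 / 351.9118
= 96.5449%


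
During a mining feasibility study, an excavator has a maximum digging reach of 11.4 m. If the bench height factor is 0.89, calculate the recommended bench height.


10.146 m

Bench height = reach * factor
= 11.4 * 0.89
= 10.146 m


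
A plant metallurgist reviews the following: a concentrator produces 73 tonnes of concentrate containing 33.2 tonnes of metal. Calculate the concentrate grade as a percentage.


Grade = (metal in concentrate / concentrate mass) * 100
= (33.2 / 73) * 100
= 0.4547945205 * 100
= 45.4795%

45.4795%


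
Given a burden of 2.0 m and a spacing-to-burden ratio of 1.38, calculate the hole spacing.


Spacing = burden * ratio
= 2.0 * 1.38
= 2.76 m

2.76 m


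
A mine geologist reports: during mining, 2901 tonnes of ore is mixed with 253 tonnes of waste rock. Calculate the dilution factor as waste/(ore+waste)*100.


Total material = ore + waste
= 2901 + 253 = 3154 tonnes
Dilution = waste / total * 100
= 253 / 3154 * 100
= 0.08021559924 * 100
= 8.0216%

8.0216%


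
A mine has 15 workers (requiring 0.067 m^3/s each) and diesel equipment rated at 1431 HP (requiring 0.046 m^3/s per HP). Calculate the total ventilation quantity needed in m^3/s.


Airflow for workers:
Q_people = 15 * 0.067 = 1.005 m^3/s
Airflow for diesel equipment:
Q_diesel = 1431 * 0.046 = 65.826 m^3/s
Total ventilation:
Q_total = 1.005 + 65.826
= 66.831 m^3/s

66.831 m^3/s


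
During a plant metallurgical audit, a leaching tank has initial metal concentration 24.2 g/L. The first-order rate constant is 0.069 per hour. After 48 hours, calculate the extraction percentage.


Compute the exponent:
-k * t = -0.069 * 48 = -3.312
Remaining concentration:
C = 24.2 * exp(-3.312)
= 24.2 * 0.03644321439
= 0.8819257882 g/L
Extracted = 24.2 - 0.8819257882 = 23.31807421 g/L
Extraction % = 23.31807421 / 24.2 * 100
= 96.3557%

96.3557%


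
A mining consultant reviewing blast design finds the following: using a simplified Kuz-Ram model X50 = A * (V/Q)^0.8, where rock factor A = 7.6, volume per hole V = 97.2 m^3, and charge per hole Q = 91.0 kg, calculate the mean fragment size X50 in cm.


Compute V/Q:
V/Q = 97.2 / 91.0 = 1.068131868
Raise to the power 0.8:
(V/Q)^0.8 = 1.068131868^0.8 = 1.054143895
Multiply by A:
X50 = 7.6 * 1.054143895
= 8.0115 cm

8.0115 cm


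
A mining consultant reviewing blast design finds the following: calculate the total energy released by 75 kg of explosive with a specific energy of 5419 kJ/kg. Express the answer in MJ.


Energy = mass * specific_energy / 1000
= 75 * 5419 / 1000
= 406425 / 1000
= 406.425 MJ

406.425 MJ


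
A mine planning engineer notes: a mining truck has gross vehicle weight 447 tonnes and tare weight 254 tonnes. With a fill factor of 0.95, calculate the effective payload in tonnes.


183.35 tonnes

Maximum payload = gross - tare
= 447 - 254 = 193 tonnes
Effective payload = max payload * fill factor
= 193 * 0.95
= 183.35 tonnes


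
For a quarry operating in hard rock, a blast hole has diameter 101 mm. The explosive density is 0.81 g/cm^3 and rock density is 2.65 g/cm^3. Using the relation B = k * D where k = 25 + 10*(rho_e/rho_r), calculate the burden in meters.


2.8337 m

First, compute k:
rho_e / rho_r = 0.81 / 2.65 = 0.3056603774
k = 25 + 10 * 0.3056603774 = 28.05660377
Then, compute burden:
B = k * D / 1000 = 28.05660377 * 101 / 1000
= 2833.716981 / 1000
= 2.8337 m


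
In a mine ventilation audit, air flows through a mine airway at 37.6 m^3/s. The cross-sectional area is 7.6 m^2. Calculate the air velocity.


4.9474 m/s

Velocity = flow rate / cross-sectional area
= 37.6 / 7.6
= 4.9474 m/s


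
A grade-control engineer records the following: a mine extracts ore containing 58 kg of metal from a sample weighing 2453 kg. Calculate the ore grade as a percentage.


Ore grade = (metal mass / ore mass) * 100
= (58 / 2453) * 100
= 0.02364451692 * 100
= 2.3645%

2.3645%


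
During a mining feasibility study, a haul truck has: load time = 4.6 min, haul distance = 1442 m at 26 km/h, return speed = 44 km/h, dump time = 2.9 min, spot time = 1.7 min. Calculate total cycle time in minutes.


14.4941 min

Convert haul speed to m/min: 26 * 1000/60 = 433.3333333 m/min
Haul time = 1442 / 433.3333333 = 3.327692308 min
Convert return speed to m/min: 44 * 1000/60 = 733.3333333 m/min
Return time = 1442 / 733.3333333 = 1.966363636 min
Total cycle time:
= 4.6 + 3.327692308 + 2.9 + 1.966363636 + 1.7
= 14.4941 min


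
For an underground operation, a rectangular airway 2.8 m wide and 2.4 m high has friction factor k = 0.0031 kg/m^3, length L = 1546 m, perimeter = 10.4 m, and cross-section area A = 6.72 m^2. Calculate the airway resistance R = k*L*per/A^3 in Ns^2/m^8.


Compute the numerator:
k * L * per = 0.0031 * 1546 * 10.4
= 49.84304
Compute the denominator:
A^3 = 6.72^3 = 303.464448
Resistance:
R = 49.84304 / 303.464448
= 0.1642 Ns^2/m^8

0.1642 Ns^2/m^8


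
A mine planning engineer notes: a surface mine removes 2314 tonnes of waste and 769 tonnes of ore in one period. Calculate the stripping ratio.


Stripping ratio = waste tonnage / ore tonnage
= 2314 / 769
= 3.0091

3.0091


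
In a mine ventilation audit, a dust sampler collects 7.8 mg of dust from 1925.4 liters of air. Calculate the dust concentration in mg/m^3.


4.0511 mg/m^3

Convert liters to m^3: 1 m^3 = 1000 L
Concentration = mass / volume * 1000
= 7.8 / 1925.4 * 1000
= 0.004051106264 * 1000
= 4.0511 mg/m^3


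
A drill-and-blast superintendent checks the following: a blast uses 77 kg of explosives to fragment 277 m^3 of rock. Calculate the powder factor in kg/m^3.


Powder factor = explosive mass / rock volume
= 77 / 277
= 0.278 kg/m^3

0.278 kg/m^3


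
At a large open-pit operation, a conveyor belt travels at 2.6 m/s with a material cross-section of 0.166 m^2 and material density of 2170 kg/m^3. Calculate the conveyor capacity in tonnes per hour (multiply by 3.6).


Volumetric flow = speed * area
= 2.6 * 0.166 = 0.4316 m^3/s
Mass flow = volumetric * density
= 0.4316 * 2170 = 936.572 kg/s
Convert to t/h: multiply by 3.6
Capacity = 936.572 * 3.6
= 3371.6592 t/h

3371.6592 t/h


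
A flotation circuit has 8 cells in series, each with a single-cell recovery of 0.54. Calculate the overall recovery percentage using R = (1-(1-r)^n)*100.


99.7995%

Complement of single-cell recovery:
1 - r = 1 - 0.54 = 0.46
Raise to power n:
(1 - r)^8 = 0.46^8 = 0.002004761223
Overall recovery:
R = (1 - 0.002004761223) * 100
= 99.7995%


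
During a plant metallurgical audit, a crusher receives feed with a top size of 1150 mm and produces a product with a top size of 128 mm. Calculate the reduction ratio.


Reduction ratio = feed size / product size
= 1150 / 128
= 8.9844

8.9844


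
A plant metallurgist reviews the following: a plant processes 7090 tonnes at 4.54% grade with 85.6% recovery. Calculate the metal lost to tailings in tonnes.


Total metal in feed:
= 7090 * 4.54 / 100 = 321.886 tonnes
Metal recovered:
= 321.886 * 85.6 / 100 = 275.534416 tonnes
Metal lost to tailings:
= 321.886 - 275.534416
= 46.3516 tonnes

46.3516 tonnes


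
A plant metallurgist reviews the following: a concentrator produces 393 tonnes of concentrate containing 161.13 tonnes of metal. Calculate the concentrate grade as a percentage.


41.0%

Grade = (metal in concentrate / concentrate mass) * 100
= (161.13 / 393) * 100
= 0.41 * 100
= 41.0%


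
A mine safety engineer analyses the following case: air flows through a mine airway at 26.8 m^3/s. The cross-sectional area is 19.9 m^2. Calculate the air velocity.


Velocity = flow rate / cross-sectional area
= 26.8 / 19.9
= 1.3467 m/s

1.3467 m/s


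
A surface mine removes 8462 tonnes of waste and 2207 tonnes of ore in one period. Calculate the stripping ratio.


Stripping ratio = waste tonnage / ore tonnage
= 8462 / 2207
= 3.8342

3.8342


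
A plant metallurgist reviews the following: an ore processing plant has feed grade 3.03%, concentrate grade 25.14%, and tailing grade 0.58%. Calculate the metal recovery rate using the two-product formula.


82.7676%

Using the two-product formula:
R = 100 * c * (f - t) / (f * (c - t))
Numerator = 100 * 25.14 * (3.03 - 0.58)
= 100 * 25.14 * 2.45
= 6159.3
Denominator = 3.03 * (25.14 - 0.58)
= 3.03 * 24.56
= 74.4168
R = 6159.3 / 74.4168
= 82.7676%


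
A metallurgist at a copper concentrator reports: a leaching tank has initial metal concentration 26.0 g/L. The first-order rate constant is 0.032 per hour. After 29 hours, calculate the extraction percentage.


Compute the exponent:
-k * t = -0.032 * 29 = -0.928
Remaining concentration:
C = 26.0 * exp(-0.928)
= 26.0 * 0.3953436074
= 10.27893379 g/L
Extracted = 26.0 - 10.27893379 = 15.72106621 g/L
Extraction % = 15.72106621 / 26.0 * 100
= 60.4656%

60.4656%


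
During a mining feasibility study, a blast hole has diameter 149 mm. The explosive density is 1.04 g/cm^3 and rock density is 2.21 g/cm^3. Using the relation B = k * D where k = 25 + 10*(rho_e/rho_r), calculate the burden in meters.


4.4262 m

First, compute k:
rho_e / rho_r = 1.04 / 2.21 = 0.4705882353
k = 25 + 10 * 0.4705882353 = 29.70588235
Then, compute burden:
B = k * D / 1000 = 29.70588235 * 149 / 1000
= 4426.176471 / 1000
= 4.4262 m


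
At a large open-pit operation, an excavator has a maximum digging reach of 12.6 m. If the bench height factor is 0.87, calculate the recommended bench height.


10.962 m

Bench height = reach * factor
= 12.6 * 0.87
= 10.962 m


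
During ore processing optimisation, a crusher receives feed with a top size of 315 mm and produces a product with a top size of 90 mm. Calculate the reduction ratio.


Reduction ratio = feed size / product size
= 315 / 90
= 3.5

3.5


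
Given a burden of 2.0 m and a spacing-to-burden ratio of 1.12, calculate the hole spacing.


2.24 m

Spacing = burden * ratio
= 2.0 * 1.12
= 2.24 m


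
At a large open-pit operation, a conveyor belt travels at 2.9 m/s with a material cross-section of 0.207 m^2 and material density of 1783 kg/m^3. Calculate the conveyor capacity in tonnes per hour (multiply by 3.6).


Volumetric flow = speed * area
= 2.9 * 0.207 = 0.6003 m^3/s
Mass flow = volumetric * density
= 0.6003 * 1783 = 1070.3349 kg/s
Convert to t/h: multiply by 3.6
Capacity = 1070.3349 * 3.6
= 3853.2056 t/h

3853.2056 t/h


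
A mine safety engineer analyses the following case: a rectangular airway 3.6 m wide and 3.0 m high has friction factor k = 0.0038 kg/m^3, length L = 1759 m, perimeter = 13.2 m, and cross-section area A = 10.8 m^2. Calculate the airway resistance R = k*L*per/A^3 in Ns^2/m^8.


Compute the numerator:
k * L * per = 0.0038 * 1759 * 13.2
= 88.23144
Compute the denominator:
A^3 = 10.8^3 = 1259.712
Resistance:
R = 88.23144 / 1259.712
= 0.07 Ns^2/m^8

0.07 Ns^2/m^8


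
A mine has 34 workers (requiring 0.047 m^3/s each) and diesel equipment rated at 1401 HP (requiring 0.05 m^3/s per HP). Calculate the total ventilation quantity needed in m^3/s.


Airflow for workers:
Q_people = 34 * 0.047 = 1.598 m^3/s
Airflow for diesel equipment:
Q_diesel = 1401 * 0.05 = 70.05 m^3/s
Total ventilation:
Q_total = 1.598 + 70.05
= 71.648 m^3/s

71.648 m^3/s


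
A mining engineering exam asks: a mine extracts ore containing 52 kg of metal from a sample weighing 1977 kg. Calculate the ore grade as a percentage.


2.6302%

Ore grade = (metal mass / ore mass) * 100
= (52 / 1977) * 100
= 0.0263024785 * 100
= 2.6302%


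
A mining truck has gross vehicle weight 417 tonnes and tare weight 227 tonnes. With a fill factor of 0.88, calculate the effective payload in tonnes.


Maximum payload = gross - tare
= 417 - 227 = 190 tonnes
Effective payload = max payload * fill factor
= 190 * 0.88
= 167.2 tonnes

167.2 tonnes


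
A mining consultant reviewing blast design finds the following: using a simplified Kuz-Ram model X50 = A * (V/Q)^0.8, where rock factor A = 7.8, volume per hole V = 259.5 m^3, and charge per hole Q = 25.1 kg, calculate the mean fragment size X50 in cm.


Compute V/Q:
V/Q = 259.5 / 25.1 = 10.33864542
Raise to the power 0.8:
(V/Q)^0.8 = 10.33864542^0.8 = 6.479938925
Multiply by A:
X50 = 7.8 * 6.479938925
= 50.5435 cm

50.5435 cm


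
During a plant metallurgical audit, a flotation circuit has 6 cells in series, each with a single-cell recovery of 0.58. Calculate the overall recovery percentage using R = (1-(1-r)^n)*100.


99.4511%

Complement of single-cell recovery:
1 - r = 1 - 0.58 = 0.42
Raise to power n:
(1 - r)^6 = 0.42^6 = 0.005489031744
Overall recovery:
R = (1 - 0.005489031744) * 100
= 99.4511%


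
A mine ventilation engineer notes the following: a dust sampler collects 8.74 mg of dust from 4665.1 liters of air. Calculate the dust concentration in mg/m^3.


1.8735 mg/m^3

Convert liters to m^3: 1 m^3 = 1000 L
Concentration = mass / volume * 1000
= 8.74 / 4665.1 * 1000
= 0.001873486099 * 1000
= 1.8735 mg/m^3


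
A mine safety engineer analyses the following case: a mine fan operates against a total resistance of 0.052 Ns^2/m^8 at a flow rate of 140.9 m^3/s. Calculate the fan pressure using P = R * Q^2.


1032.3461 Pa

Compute Q^2:
Q^2 = 140.9^2 = 19852.81
Compute pressure:
P = R * Q^2 = 0.052 * 19852.81
= 1032.3461 Pa


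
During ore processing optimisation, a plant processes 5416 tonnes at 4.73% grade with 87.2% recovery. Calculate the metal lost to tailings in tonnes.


32.7906 tonnes

Total metal in feed:
= 5416 * 4.73 / 100 = 256.1768 tonnes
Metal recovered:
= 256.1768 * 87.2 / 100 = 223.3861696 tonnes
Metal lost to tailings:
= 256.1768 - 223.3861696
= 32.7906 tonnes


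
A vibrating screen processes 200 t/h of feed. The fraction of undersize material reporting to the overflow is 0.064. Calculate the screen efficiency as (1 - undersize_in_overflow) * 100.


Screen efficiency = (1 - fraction of undersize in overflow) * 100
= (1 - 0.064) * 100
= 0.936 * 100
= 93.6%

93.6%


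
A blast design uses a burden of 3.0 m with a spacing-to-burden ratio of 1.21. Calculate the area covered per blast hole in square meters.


First, find the spacing:
Spacing = burden * ratio = 3.0 * 1.21
= 3.63 m
Then, calculate the area:
Area = burden * spacing = 3.0 * 3.63
= 10.89 m^2

10.89 m^2


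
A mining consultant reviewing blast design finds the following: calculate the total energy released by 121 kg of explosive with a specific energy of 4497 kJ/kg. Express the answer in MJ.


544.137 MJ

Energy = mass * specific_energy / 1000
= 121 * 4497 / 1000
= 544137 / 1000
= 544.137 MJ


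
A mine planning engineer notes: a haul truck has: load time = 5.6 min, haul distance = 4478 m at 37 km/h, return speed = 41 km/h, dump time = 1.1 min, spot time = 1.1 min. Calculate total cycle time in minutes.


Convert haul speed to m/min: 37 * 1000/60 = 616.6666667 m/min
Haul time = 4478 / 616.6666667 = 7.261621622 min
Convert return speed to m/min: 41 * 1000/60 = 683.3333333 m/min
Return time = 4478 / 683.3333333 = 6.553170732 min
Total cycle time:
= 5.6 + 7.261621622 + 1.1 + 6.553170732 + 1.1
= 21.6148 min

21.6148 min


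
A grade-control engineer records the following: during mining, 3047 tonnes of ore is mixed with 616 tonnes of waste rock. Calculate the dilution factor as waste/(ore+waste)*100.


16.8168%

Total material = ore + waste
= 3047 + 616 = 3663 tonnes
Dilution = waste / total * 100
= 616 / 3663 * 100
= 0.1681681682 * 100
= 16.8168%


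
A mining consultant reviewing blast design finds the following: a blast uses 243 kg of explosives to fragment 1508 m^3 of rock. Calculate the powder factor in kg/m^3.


Powder factor = explosive mass / rock volume
= 243 / 1508
= 0.1611 kg/m^3

0.1611 kg/m^3


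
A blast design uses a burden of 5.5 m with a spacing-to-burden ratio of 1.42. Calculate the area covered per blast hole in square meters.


First, find the spacing:
Spacing = burden * ratio = 5.5 * 1.42
= 7.81 m
Then, calculate the area:
Area = burden * spacing = 5.5 * 7.81
= 42.955 m^2

42.955 m^2


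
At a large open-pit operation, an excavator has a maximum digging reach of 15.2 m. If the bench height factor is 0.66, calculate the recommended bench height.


10.032 m

Bench height = reach * factor
= 15.2 * 0.66
= 10.032 m


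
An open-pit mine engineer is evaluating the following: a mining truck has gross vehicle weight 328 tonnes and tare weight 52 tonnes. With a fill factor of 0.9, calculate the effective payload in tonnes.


Maximum payload = gross - tare
= 328 - 52 = 276 tonnes
Effective payload = max payload * fill factor
= 276 * 0.9
= 248.4 tonnes

248.4 tonnes


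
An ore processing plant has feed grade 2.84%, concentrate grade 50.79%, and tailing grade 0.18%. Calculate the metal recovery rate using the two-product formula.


93.9951%

Using the two-product formula:
R = 100 * c * (f - t) / (f * (c - t))
Numerator = 100 * 50.79 * (2.84 - 0.18)
= 100 * 50.79 * 2.66
= 13510.14
Denominator = 2.84 * (50.79 - 0.18)
= 2.84 * 50.61
= 143.7324
R = 13510.14 / 143.7324
= 93.9951%


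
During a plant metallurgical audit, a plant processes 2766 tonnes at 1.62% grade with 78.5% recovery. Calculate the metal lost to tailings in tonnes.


9.634 tonnes

Total metal in feed:
= 2766 * 1.62 / 100 = 44.8092 tonnes
Metal recovered:
= 44.8092 * 78.5 / 100 = 35.175222 tonnes
Metal lost to tailings:
= 44.8092 - 35.175222
= 9.634 tonnes


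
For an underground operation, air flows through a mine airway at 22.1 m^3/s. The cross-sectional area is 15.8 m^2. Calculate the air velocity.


Velocity = flow rate / cross-sectional area
= 22.1 / 15.8
= 1.3987 m/s

1.3987 m/s


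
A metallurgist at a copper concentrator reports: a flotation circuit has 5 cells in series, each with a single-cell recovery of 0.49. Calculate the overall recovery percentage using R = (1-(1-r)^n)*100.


Complement of single-cell recovery:
1 - r = 1 - 0.49 = 0.51
Raise to power n:
(1 - r)^5 = 0.51^5 = 0.0345025251
Overall recovery:
R = (1 - 0.0345025251) * 100
= 96.5497%

96.5497%


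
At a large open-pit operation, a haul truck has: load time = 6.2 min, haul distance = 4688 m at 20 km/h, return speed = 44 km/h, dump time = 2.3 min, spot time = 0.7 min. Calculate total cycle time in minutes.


Convert haul speed to m/min: 20 * 1000/60 = 333.3333333 m/min
Haul time = 4688 / 333.3333333 = 14.064 min
Convert return speed to m/min: 44 * 1000/60 = 733.3333333 m/min
Return time = 4688 / 733.3333333 = 6.392727273 min
Total cycle time:
= 6.2 + 14.064 + 2.3 + 6.392727273 + 0.7
= 29.6567 min

29.6567 min


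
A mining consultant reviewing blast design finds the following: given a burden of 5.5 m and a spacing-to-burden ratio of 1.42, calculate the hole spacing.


Spacing = burden * ratio
= 5.5 * 1.42
= 7.81 m

7.81 m


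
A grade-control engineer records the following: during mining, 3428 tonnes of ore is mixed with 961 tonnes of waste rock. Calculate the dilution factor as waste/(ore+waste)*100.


21.8956%

Total material = ore + waste
= 3428 + 961 = 4389 tonnes
Dilution = waste / total * 100
= 961 / 4389 * 100
= 0.2189564821 * 100
= 21.8956%


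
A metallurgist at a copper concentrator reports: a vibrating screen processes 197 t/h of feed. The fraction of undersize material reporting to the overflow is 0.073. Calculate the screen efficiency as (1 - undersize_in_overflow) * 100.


92.7%

Screen efficiency = (1 - fraction of undersize in overflow) * 100
= (1 - 0.073) * 100
= 0.927 * 100
= 92.7%


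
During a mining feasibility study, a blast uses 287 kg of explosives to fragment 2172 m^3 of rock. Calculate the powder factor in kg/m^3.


0.1321 kg/m^3

Powder factor = explosive mass / rock volume
= 287 / 2172
= 0.1321 kg/m^3


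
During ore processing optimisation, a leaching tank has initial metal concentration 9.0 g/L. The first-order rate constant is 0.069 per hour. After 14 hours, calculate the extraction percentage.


61.9398%

Compute the exponent:
-k * t = -0.069 * 14 = -0.966
Remaining concentration:
C = 9.0 * exp(-0.966)
= 9.0 * 0.380602407
= 3.425421663 g/L
Extracted = 9.0 - 3.425421663 = 5.574578337 g/L
Extraction % = 5.574578337 / 9.0 * 100
= 61.9398%
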